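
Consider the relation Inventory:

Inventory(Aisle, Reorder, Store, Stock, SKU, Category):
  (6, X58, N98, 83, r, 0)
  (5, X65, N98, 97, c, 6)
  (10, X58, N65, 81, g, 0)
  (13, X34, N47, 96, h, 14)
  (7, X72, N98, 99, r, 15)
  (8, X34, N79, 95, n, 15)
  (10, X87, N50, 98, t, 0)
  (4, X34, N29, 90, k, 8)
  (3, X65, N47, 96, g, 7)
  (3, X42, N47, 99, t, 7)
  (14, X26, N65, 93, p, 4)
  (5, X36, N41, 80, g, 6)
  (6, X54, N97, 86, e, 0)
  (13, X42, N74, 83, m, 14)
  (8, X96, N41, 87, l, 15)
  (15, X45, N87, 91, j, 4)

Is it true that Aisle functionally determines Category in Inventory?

Yes

Aisle=6: 2 rows → Category = 0, 0 ✓
Aisle=5: 2 rows → Category = 6, 6 ✓
Aisle=10: 2 rows → Category = 0, 0 ✓
Aisle=13: 2 rows → Category = 14, 14 ✓
Aisle=7: 1 row → Category = 15 ✓
Aisle=8: 2 rows → Category = 15, 15 ✓
Aisle=4: 1 row → Category = 8 ✓
Aisle=3: 2 rows → Category = 7, 7 ✓
Aisle=14: 1 row → Category = 4 ✓
Aisle=15: 1 row → Category = 4 ✓
Every Aisle value is associated with a single Category value, so Aisle -> Category holds.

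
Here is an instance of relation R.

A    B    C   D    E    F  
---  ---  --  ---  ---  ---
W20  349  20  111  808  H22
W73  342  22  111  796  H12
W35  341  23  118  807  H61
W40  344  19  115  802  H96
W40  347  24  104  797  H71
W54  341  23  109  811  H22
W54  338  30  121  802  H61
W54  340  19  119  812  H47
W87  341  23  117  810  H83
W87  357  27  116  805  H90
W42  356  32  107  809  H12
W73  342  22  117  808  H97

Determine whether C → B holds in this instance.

C=20: 1 row → B = 349 ✓
C=22: 2 rows → B = 342, 342 ✓
C=23: 3 rows → B = 341, 341, 341 ✓
C=19: 2 rows → B takes values {344, 340} — violation
C=24: 1 row → B = 347 ✓
C=30: 1 row → B = 338 ✓
C=27: 1 row → B = 357 ✓
C=32: 1 row → B = 356 ✓
Two rows agree on C but differ on B, so C → B does not hold.

No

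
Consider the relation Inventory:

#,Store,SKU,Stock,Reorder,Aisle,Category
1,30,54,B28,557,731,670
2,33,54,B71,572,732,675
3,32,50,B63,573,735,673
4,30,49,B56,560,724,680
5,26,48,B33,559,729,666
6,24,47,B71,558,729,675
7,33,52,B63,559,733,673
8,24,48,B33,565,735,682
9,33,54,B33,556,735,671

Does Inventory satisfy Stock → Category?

Stock=B28: row 1 → Category = 670 ✓
Stock=B71: rows 2, 6 → Category = 675, 675 ✓
Stock=B63: rows 3, 7 → Category = 673, 673 ✓
Stock=B56: row 4 → Category = 680 ✓
Stock=B33: rows 5, 8, 9 → Category takes values {666, 682, 671} — violation
Two rows agree on Stock but differ on Category, so Stock → Category does not hold.

No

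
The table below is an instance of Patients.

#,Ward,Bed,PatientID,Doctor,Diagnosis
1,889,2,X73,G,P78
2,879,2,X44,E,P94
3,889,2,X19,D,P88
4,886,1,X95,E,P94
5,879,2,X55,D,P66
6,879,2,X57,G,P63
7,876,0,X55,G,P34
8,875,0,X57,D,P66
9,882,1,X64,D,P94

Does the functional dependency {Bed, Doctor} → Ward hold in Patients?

No

(Bed=2, Doctor=G): rows 1, 6 → Ward takes values {889, 879} — violation
(Bed=2, Doctor=E): row 2 → Ward = 879 ✓
(Bed=2, Doctor=D): rows 3, 5 → Ward takes values {889, 879} — violation
(Bed=1, Doctor=E): row 4 → Ward = 886 ✓
(Bed=0, Doctor=G): row 7 → Ward = 876 ✓
(Bed=0, Doctor=D): row 8 → Ward = 875 ✓
(Bed=1, Doctor=D): row 9 → Ward = 882 ✓
Two rows agree on {Bed, Doctor} but differ on Ward, so {Bed, Doctor} → Ward does not hold.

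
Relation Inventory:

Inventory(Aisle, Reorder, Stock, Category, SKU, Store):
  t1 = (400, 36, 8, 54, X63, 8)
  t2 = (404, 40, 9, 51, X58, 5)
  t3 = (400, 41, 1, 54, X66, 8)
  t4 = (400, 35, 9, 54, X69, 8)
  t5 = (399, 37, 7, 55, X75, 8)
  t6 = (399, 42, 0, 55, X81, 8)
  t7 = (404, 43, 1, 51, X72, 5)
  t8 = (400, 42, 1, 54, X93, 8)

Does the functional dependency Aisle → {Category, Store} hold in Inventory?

Aisle=400: rows 1, 3, 4, 8 → {Category,Store} = (54, 8), (54, 8), (54, 8), (54, 8) ✓
Aisle=404: rows 2, 7 → {Category,Store} = (51, 5), (51, 5) ✓
Aisle=399: rows 5, 6 → {Category,Store} = (55, 8), (55, 8) ✓
Every Aisle value is associated with a single {Category, Store} value, so Aisle → {Category, Store} holds.

Yes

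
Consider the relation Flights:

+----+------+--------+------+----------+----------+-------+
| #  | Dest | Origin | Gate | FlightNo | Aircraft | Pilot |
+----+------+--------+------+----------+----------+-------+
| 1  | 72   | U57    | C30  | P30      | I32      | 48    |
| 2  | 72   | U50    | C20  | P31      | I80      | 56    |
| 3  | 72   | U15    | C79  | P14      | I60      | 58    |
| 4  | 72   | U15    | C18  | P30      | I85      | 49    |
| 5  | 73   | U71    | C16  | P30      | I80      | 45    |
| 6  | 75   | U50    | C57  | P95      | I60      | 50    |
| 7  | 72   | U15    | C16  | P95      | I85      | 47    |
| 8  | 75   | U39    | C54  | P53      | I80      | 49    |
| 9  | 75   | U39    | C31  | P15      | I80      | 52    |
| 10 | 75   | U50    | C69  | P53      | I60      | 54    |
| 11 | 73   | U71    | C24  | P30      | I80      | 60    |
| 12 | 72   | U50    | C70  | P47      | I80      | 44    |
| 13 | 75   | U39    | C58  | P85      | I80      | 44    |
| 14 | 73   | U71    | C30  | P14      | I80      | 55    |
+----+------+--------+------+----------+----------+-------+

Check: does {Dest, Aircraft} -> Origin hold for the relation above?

Yes

(Dest=72, Aircraft=I32): row 1 → Origin = U57 ✓
(Dest=72, Aircraft=I80): rows 2, 12 → Origin = U50, U50 ✓
(Dest=72, Aircraft=I60): row 3 → Origin = U15 ✓
(Dest=72, Aircraft=I85): rows 4, 7 → Origin = U15, U15 ✓
(Dest=73, Aircraft=I80): rows 5, 11, 14 → Origin = U71, U71, U71 ✓
(Dest=75, Aircraft=I60): rows 6, 10 → Origin = U50, U50 ✓
(Dest=75, Aircraft=I80): rows 8, 9, 13 → Origin = U39, U39, U39 ✓
Every {Dest, Aircraft} value is associated with a single Origin value, so {Dest, Aircraft} -> Origin holds.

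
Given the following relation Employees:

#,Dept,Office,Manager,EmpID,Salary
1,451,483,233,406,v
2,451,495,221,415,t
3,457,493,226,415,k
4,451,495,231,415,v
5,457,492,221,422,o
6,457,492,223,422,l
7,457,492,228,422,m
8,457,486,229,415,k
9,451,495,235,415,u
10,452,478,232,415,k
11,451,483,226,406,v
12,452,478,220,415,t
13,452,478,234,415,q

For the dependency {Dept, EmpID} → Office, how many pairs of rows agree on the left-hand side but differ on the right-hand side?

(Dept=451, EmpID=406): all 2 rows agree on Office — 0 pairs.
(Dept=451, EmpID=415): all 3 rows agree on Office — 0 pairs.
(Dept=457, EmpID=415): violating pairs (3,8) — 1 pair.
(Dept=457, EmpID=422): all 3 rows agree on Office — 0 pairs.
(Dept=452, EmpID=415): all 3 rows agree on Office — 0 pairs.

1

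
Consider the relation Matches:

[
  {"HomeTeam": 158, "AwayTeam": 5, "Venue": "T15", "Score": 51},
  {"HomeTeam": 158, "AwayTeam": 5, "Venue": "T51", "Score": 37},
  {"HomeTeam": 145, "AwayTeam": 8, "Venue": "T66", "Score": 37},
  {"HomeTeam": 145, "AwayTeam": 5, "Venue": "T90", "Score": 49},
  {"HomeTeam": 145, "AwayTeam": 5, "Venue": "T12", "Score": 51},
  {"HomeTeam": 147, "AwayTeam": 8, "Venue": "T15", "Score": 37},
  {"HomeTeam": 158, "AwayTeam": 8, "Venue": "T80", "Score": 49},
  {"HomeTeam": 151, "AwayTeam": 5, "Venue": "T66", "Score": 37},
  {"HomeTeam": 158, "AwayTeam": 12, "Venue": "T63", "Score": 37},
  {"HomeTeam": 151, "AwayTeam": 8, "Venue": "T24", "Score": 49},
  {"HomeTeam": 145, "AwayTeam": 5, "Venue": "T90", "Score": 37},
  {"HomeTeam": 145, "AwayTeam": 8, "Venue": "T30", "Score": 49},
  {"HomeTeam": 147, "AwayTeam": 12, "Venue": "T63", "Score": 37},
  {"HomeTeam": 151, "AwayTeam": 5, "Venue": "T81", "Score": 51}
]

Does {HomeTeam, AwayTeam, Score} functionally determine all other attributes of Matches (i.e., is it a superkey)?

All 14 rows have distinct {HomeTeam, AwayTeam, Score} values, so {HomeTeam, AwayTeam, Score} → (all attributes) holds and {HomeTeam, AwayTeam, Score} is a superkey.

Yes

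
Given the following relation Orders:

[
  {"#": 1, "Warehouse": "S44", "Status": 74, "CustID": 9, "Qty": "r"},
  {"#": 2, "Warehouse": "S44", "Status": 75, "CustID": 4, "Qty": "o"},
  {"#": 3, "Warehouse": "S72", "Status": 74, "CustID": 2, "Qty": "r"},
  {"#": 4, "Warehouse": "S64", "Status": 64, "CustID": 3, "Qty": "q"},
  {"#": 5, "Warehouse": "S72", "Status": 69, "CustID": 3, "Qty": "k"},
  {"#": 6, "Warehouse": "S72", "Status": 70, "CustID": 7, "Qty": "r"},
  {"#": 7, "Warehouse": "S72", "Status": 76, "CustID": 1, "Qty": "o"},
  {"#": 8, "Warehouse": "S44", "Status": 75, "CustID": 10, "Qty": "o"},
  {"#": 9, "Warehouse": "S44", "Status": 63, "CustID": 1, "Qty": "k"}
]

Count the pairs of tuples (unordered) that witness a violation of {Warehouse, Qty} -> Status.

1

(Warehouse=S44, Qty=o): all 2 rows agree on Status — 0 pairs.
(Warehouse=S72, Qty=r): violating pairs (3,6) — 1 pair.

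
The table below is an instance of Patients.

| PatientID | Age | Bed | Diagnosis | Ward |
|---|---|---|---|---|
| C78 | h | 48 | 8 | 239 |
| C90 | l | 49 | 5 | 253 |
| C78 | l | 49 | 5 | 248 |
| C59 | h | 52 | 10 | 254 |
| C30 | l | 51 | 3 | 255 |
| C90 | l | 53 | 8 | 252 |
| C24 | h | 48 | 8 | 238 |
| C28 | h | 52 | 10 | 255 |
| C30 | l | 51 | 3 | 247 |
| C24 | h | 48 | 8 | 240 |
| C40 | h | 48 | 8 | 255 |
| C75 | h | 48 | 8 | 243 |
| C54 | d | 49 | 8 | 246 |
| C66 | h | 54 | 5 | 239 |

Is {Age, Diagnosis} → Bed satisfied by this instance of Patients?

(Age=h, Diagnosis=8): 5 rows → Bed = 48, 48, 48, 48, 48 ✓
(Age=l, Diagnosis=5): 2 rows → Bed = 49, 49 ✓
(Age=h, Diagnosis=10): 2 rows → Bed = 52, 52 ✓
(Age=l, Diagnosis=3): 2 rows → Bed = 51, 51 ✓
(Age=l, Diagnosis=8): 1 row → Bed = 53 ✓
(Age=d, Diagnosis=8): 1 row → Bed = 49 ✓
(Age=h, Diagnosis=5): 1 row → Bed = 54 ✓
Every {Age, Diagnosis} value is associated with a single Bed value, so {Age, Diagnosis} → Bed holds.

Yes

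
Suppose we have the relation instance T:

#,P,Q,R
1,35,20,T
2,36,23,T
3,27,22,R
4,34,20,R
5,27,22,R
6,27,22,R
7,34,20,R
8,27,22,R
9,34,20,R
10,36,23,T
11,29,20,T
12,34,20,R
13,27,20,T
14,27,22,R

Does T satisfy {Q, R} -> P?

No

(Q=20, R=T): rows 1, 11, 13 → P takes values {35, 29, 27} — violation
(Q=23, R=T): rows 2, 10 → P = 36, 36 ✓
(Q=22, R=R): rows 3, 5, 6, 8, 14 → P = 27, 27, 27, 27, 27 ✓
(Q=20, R=R): rows 4, 7, 9, 12 → P = 34, 34, 34, 34 ✓
Two rows agree on {Q, R} but differ on P, so {Q, R} -> P does not hold.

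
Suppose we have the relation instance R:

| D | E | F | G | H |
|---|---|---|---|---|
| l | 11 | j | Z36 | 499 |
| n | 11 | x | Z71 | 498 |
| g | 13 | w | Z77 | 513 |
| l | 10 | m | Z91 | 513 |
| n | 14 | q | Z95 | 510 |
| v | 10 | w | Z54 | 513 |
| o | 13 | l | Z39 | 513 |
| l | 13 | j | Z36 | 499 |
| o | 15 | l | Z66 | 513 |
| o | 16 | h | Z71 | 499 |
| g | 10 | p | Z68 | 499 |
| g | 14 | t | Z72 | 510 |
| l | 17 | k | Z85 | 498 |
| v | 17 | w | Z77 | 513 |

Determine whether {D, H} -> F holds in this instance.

Yes

(D=l, H=499): 2 rows → F = j, j ✓
(D=n, H=498): 1 row → F = x ✓
(D=g, H=513): 1 row → F = w ✓
(D=l, H=513): 1 row → F = m ✓
(D=n, H=510): 1 row → F = q ✓
(D=v, H=513): 2 rows → F = w, w ✓
(D=o, H=513): 2 rows → F = l, l ✓
(D=o, H=499): 1 row → F = h ✓
(D=g, H=499): 1 row → F = p ✓
(D=g, H=510): 1 row → F = t ✓
(D=l, H=498): 1 row → F = k ✓
Every {D, H} value is associated with a single F value, so {D, H} -> F holds.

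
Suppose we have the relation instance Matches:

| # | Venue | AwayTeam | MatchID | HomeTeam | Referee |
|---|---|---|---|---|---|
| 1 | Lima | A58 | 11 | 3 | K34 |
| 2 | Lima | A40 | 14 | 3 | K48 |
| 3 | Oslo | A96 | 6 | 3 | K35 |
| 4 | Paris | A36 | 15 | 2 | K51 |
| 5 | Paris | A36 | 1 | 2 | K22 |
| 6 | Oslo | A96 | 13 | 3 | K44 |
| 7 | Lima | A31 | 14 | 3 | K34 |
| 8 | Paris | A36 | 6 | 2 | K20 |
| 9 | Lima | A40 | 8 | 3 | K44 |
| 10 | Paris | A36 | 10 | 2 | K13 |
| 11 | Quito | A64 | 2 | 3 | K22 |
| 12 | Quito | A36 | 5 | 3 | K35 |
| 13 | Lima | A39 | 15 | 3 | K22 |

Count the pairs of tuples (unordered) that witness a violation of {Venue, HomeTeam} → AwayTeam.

10

(Venue=Lima, HomeTeam=3): violating pairs (1,2), (1,7), (1,9), (1,13), (2,7), (2,13), (7,9), (7,13), (9,13) — 9 pairs.
(Venue=Oslo, HomeTeam=3): all 2 rows agree on AwayTeam — 0 pairs.
(Venue=Paris, HomeTeam=2): all 4 rows agree on AwayTeam — 0 pairs.
(Venue=Quito, HomeTeam=3): violating pairs (11,12) — 1 pair.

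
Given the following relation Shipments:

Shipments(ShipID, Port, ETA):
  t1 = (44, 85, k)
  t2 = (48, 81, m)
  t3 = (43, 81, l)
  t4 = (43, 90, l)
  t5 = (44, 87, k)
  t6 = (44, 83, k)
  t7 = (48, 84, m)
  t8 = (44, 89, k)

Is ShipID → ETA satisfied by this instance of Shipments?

ShipID=44: rows 1, 5, 6, 8 → ETA = k, k, k, k ✓
ShipID=48: rows 2, 7 → ETA = m, m ✓
ShipID=43: rows 3, 4 → ETA = l, l ✓
Every ShipID value is associated with a single ETA value, so ShipID → ETA holds.

Yes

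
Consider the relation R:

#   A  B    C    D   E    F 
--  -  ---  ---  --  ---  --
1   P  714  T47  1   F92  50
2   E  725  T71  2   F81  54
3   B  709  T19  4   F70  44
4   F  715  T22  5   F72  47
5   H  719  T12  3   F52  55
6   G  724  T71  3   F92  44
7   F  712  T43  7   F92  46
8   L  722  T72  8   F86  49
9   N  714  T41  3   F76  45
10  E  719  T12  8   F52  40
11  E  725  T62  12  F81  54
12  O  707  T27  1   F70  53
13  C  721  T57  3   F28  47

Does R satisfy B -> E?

No

B=714: rows 1, 9 → E takes values {F92, F76} — violation
B=725: rows 2, 11 → E = F81, F81 ✓
B=709: row 3 → E = F70 ✓
B=715: row 4 → E = F72 ✓
B=719: rows 5, 10 → E = F52, F52 ✓
B=724: row 6 → E = F92 ✓
B=712: row 7 → E = F92 ✓
B=722: row 8 → E = F86 ✓
B=707: row 12 → E = F70 ✓
B=721: row 13 → E = F28 ✓
Two rows agree on B but differ on E, so B -> E does not hold.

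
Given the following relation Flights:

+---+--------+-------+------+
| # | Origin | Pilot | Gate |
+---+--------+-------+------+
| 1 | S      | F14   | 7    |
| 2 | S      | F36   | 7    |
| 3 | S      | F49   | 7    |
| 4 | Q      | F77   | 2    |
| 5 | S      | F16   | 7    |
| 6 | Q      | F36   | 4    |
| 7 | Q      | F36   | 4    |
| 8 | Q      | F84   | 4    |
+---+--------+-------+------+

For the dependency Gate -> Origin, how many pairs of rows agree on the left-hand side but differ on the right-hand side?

0

Gate=7: all 4 rows agree on Origin — 0 pairs.
Gate=4: all 3 rows agree on Origin — 0 pairs.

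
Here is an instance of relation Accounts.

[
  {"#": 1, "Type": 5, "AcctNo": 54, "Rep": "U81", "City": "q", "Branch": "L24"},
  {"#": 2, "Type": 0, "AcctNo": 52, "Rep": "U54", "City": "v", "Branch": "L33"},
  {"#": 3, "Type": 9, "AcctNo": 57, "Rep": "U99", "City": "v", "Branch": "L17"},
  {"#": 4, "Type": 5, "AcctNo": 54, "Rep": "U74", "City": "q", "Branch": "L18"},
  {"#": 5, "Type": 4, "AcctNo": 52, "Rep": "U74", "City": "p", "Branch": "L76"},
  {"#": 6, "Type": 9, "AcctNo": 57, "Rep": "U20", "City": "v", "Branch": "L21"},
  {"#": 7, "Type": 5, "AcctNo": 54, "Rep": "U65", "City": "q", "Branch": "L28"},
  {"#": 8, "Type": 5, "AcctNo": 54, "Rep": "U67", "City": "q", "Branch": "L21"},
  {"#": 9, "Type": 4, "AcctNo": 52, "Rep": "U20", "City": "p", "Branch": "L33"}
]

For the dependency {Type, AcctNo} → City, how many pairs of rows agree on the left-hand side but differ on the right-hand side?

(Type=5, AcctNo=54): all 4 rows agree on City — 0 pairs.
(Type=9, AcctNo=57): all 2 rows agree on City — 0 pairs.
(Type=4, AcctNo=52): all 2 rows agree on City — 0 pairs.

0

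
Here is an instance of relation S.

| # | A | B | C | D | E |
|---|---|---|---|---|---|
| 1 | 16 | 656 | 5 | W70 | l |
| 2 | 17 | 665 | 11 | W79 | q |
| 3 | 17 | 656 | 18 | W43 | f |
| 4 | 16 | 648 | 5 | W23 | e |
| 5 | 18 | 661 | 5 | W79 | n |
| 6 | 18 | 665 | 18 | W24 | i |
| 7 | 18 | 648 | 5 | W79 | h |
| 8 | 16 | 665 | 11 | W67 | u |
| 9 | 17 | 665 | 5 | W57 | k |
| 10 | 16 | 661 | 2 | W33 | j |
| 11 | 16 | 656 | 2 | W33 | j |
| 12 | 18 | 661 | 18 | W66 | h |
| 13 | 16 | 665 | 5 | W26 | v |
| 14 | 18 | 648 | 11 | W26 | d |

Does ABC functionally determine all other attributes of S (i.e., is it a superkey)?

Yes

All 14 rows have distinct ABC values, so ABC → (all attributes) holds and ABC is a superkey.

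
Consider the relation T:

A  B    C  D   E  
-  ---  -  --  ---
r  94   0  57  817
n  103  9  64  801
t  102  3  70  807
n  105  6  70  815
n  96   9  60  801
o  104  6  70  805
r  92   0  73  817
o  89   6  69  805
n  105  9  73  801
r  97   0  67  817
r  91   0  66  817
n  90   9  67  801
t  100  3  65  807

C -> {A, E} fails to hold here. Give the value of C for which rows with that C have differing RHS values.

6

C=0: 4 rows → {A,E} = (r, 817), (r, 817), (r, 817), (r, 817) ✓
C=9: 4 rows → {A,E} = (n, 801), (n, 801), (n, 801), (n, 801) ✓
C=3: 2 rows → {A,E} = (t, 807), (t, 807) ✓
C=6: 3 rows → {A,E} takes values {(n, 815), (o, 805)} — violation
The only C value with inconsistent RHS is C=6.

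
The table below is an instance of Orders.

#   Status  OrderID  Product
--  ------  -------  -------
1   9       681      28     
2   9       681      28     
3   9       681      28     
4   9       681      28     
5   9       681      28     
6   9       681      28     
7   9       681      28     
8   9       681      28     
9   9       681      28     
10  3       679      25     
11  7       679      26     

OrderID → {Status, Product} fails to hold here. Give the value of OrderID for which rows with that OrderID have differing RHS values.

679

OrderID=681: rows 1, 2, 3, 4, 5, 6, 7, 8, 9 → {Status,Product} = (9, 28), (9, 28), (9, 28), (9, 28), (9, 28), (9, 28), (9, 28), (9, 28), (9, 28) ✓
OrderID=679: rows 10, 11 → {Status,Product} takes values {(3, 25), (7, 26)} — violation
The only OrderID value with inconsistent RHS is OrderID=679.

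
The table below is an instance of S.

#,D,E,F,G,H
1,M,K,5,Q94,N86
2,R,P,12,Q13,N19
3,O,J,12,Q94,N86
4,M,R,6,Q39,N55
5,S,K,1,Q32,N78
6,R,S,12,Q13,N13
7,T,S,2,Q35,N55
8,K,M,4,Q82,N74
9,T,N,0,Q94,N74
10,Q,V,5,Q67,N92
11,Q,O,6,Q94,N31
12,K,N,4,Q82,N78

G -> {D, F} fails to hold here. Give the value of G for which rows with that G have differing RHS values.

Q94

G=Q94: rows 1, 3, 9, 11 → {D,F} takes values {(M, 5), (O, 12), (T, 0), (Q, 6)} — violation
G=Q13: rows 2, 6 → {D,F} = (R, 12), (R, 12) ✓
G=Q39: row 4 → {D,F} = (M, 6) ✓
G=Q32: row 5 → {D,F} = (S, 1) ✓
G=Q35: row 7 → {D,F} = (T, 2) ✓
G=Q82: rows 8, 12 → {D,F} = (K, 4), (K, 4) ✓
G=Q67: row 10 → {D,F} = (Q, 5) ✓
The only G value with inconsistent RHS is G=Q94.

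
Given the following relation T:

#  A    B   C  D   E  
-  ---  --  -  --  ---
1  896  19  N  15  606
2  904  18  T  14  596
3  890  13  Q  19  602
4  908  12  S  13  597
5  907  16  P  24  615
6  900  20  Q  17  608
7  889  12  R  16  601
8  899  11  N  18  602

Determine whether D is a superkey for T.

All 8 rows have distinct D values, so D → (all attributes) holds and D is a superkey.

Yes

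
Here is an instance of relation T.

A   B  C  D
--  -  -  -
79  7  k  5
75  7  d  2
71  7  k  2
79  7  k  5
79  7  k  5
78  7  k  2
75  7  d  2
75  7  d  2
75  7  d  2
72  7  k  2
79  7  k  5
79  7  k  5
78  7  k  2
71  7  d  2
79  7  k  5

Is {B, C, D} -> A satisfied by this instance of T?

No

(B=7, C=k, D=5): 6 rows → A = 79, 79, 79, 79, 79, 79 ✓
(B=7, C=d, D=2): 5 rows → A takes values {75, 71} — violation
(B=7, C=k, D=2): 4 rows → A takes values {71, 78, 72} — violation
Two rows agree on {B, C, D} but differ on A, so {B, C, D} -> A does not hold.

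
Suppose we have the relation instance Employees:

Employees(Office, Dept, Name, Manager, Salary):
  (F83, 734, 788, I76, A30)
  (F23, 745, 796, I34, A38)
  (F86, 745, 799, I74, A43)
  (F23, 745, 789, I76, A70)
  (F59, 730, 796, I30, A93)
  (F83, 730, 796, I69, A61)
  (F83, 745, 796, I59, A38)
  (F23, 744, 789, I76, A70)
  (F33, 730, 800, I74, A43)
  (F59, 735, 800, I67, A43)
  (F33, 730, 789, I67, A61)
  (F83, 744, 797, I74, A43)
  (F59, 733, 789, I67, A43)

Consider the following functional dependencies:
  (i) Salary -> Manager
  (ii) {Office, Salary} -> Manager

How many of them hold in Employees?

1

(i) Salary -> Manager: Salary=A38: 2 rows → Manager takes values {I34, I59} — violation; Salary=A43: 5 rows → Manager takes values {I74, I67} — violation; Salary=A61: 2 rows → Manager takes values {I69, I67} — violation — fails.
(ii) {Office, Salary} -> Manager: every LHS value maps to a single RHS value — holds.
1 of the 2 dependencies holds.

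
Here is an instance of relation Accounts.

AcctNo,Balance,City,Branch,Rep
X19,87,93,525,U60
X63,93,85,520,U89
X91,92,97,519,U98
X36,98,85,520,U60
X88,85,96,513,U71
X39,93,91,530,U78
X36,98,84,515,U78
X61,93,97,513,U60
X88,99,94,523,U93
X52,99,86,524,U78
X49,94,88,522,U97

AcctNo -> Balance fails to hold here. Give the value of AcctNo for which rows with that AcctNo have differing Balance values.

X88

AcctNo=X19: 1 row → Balance = 87 ✓
AcctNo=X63: 1 row → Balance = 93 ✓
AcctNo=X91: 1 row → Balance = 92 ✓
AcctNo=X36: 2 rows → Balance = 98, 98 ✓
AcctNo=X88: 2 rows → Balance takes values {85, 99} — violation
AcctNo=X39: 1 row → Balance = 93 ✓
AcctNo=X61: 1 row → Balance = 93 ✓
AcctNo=X52: 1 row → Balance = 99 ✓
AcctNo=X49: 1 row → Balance = 94 ✓
The only AcctNo value with inconsistent Balance is AcctNo=X88.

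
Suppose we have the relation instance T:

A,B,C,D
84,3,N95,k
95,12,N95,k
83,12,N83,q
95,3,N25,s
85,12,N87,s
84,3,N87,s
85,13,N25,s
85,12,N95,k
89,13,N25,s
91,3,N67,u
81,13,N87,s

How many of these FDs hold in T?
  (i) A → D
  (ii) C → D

(i) A → D: A=84: 2 rows → D takes values {k, s} — violation; A=95: 2 rows → D takes values {k, s} — violation; A=85: 3 rows → D takes values {s, k} — violation — fails.
(ii) C → D: every LHS value maps to a single RHS value — holds.
1 of the 2 dependencies holds.

1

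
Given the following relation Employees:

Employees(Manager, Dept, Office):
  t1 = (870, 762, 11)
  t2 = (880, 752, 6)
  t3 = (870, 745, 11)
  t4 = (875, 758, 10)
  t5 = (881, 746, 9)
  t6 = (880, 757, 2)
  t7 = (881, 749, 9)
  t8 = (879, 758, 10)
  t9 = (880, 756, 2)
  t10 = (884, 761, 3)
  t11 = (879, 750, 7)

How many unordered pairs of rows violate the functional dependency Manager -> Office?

3

Manager=870: all 2 rows agree on Office — 0 pairs.
Manager=880: violating pairs (2,6), (2,9) — 2 pairs.
Manager=881: all 2 rows agree on Office — 0 pairs.
Manager=879: violating pairs (8,11) — 1 pair.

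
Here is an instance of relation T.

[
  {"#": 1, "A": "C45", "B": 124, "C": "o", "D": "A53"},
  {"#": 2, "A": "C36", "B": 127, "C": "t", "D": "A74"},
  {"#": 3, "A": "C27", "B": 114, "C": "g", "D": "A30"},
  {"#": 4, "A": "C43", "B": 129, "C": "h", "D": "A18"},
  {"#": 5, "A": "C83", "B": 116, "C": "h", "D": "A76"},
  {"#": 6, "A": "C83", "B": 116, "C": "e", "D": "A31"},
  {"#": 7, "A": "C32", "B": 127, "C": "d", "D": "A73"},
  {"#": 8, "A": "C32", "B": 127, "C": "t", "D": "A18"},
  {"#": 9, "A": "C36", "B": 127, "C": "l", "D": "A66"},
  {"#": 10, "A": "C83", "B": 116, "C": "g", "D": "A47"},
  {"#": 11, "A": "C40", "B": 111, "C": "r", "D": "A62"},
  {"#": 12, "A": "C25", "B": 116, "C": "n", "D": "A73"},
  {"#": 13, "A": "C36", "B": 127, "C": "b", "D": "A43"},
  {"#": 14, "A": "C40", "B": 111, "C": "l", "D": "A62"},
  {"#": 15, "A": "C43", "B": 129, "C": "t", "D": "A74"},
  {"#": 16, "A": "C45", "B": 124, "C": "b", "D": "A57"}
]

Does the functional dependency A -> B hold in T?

A=C45: rows 1, 16 → B = 124, 124 ✓
A=C36: rows 2, 9, 13 → B = 127, 127, 127 ✓
A=C27: row 3 → B = 114 ✓
A=C43: rows 4, 15 → B = 129, 129 ✓
A=C83: rows 5, 6, 10 → B = 116, 116, 116 ✓
A=C32: rows 7, 8 → B = 127, 127 ✓
A=C40: rows 11, 14 → B = 111, 111 ✓
A=C25: row 12 → B = 116 ✓
Every A value is associated with a single B value, so A -> B holds.

Yes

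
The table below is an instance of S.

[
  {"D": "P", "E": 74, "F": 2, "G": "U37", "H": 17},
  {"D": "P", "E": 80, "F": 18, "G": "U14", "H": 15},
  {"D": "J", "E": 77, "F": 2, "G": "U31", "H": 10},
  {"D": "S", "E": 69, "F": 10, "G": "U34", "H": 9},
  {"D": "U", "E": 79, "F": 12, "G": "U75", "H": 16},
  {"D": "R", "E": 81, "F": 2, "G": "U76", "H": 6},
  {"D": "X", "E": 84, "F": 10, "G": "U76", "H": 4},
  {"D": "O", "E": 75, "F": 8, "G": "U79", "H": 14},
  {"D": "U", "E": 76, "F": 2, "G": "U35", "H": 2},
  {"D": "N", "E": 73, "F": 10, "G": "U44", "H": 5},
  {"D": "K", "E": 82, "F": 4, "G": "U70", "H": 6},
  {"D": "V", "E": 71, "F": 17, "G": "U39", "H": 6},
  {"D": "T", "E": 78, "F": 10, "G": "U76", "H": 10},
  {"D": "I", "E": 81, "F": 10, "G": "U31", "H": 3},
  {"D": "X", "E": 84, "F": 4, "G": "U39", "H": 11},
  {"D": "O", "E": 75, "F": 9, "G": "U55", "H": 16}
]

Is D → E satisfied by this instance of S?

No

D=P: 2 rows → E takes values {74, 80} — violation
D=J: 1 row → E = 77 ✓
D=S: 1 row → E = 69 ✓
D=U: 2 rows → E takes values {79, 76} — violation
D=R: 1 row → E = 81 ✓
D=X: 2 rows → E = 84, 84 ✓
D=O: 2 rows → E = 75, 75 ✓
D=N: 1 row → E = 73 ✓
D=K: 1 row → E = 82 ✓
D=V: 1 row → E = 71 ✓
D=T: 1 row → E = 78 ✓
D=I: 1 row → E = 81 ✓
Two rows agree on D but differ on E, so D → E does not hold.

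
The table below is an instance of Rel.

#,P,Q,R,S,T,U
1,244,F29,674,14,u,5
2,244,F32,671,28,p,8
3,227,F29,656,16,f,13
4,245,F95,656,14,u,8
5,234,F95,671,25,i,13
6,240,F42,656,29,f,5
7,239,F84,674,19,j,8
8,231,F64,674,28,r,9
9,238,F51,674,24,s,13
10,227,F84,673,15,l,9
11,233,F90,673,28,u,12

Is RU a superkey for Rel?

All 11 rows have distinct RU values, so RU → (all attributes) holds and RU is a superkey.

Yes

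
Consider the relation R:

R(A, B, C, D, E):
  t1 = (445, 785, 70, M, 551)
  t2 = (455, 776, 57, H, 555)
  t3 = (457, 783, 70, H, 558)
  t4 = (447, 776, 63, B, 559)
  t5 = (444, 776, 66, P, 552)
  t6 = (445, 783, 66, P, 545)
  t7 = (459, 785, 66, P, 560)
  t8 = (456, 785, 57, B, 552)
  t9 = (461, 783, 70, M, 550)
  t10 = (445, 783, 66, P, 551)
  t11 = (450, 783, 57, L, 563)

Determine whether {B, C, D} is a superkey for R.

No

Rows 6 and 10 have the same {B, C, D} value (B=783, C=66, D=P) but are distinct tuples, so {B, C, D} does not determine every attribute — not a superkey.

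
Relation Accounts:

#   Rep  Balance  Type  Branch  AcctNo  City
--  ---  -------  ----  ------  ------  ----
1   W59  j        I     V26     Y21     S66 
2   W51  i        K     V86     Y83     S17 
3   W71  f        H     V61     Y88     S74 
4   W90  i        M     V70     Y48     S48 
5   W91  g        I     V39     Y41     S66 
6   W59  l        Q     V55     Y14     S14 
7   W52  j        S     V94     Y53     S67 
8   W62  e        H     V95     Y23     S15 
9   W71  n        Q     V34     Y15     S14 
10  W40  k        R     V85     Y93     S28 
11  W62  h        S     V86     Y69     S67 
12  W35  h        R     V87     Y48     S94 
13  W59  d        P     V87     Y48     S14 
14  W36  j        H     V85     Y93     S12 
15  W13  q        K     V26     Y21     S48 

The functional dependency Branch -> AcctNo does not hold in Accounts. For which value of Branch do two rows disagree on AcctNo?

V86

Branch=V26: rows 1, 15 → AcctNo = Y21, Y21 ✓
Branch=V86: rows 2, 11 → AcctNo takes values {Y83, Y69} — violation
Branch=V61: row 3 → AcctNo = Y88 ✓
Branch=V70: row 4 → AcctNo = Y48 ✓
Branch=V39: row 5 → AcctNo = Y41 ✓
Branch=V55: row 6 → AcctNo = Y14 ✓
Branch=V94: row 7 → AcctNo = Y53 ✓
Branch=V95: row 8 → AcctNo = Y23 ✓
Branch=V34: row 9 → AcctNo = Y15 ✓
Branch=V85: rows 10, 14 → AcctNo = Y93, Y93 ✓
Branch=V87: rows 12, 13 → AcctNo = Y48, Y48 ✓
The only Branch value with inconsistent AcctNo is Branch=V86.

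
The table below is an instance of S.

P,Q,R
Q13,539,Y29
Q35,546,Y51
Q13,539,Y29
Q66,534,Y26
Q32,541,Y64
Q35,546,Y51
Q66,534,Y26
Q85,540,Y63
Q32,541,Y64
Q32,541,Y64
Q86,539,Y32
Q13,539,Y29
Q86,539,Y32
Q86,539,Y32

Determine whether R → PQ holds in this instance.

Yes

R=Y29: 3 rows → {P,Q} = (Q13, 539), (Q13, 539), (Q13, 539) ✓
R=Y51: 2 rows → {P,Q} = (Q35, 546), (Q35, 546) ✓
R=Y26: 2 rows → {P,Q} = (Q66, 534), (Q66, 534) ✓
R=Y64: 3 rows → {P,Q} = (Q32, 541), (Q32, 541), (Q32, 541) ✓
R=Y63: 1 row → {P,Q} = (Q85, 540) ✓
R=Y32: 3 rows → {P,Q} = (Q86, 539), (Q86, 539), (Q86, 539) ✓
Every R value is associated with a single PQ value, so R → PQ holds.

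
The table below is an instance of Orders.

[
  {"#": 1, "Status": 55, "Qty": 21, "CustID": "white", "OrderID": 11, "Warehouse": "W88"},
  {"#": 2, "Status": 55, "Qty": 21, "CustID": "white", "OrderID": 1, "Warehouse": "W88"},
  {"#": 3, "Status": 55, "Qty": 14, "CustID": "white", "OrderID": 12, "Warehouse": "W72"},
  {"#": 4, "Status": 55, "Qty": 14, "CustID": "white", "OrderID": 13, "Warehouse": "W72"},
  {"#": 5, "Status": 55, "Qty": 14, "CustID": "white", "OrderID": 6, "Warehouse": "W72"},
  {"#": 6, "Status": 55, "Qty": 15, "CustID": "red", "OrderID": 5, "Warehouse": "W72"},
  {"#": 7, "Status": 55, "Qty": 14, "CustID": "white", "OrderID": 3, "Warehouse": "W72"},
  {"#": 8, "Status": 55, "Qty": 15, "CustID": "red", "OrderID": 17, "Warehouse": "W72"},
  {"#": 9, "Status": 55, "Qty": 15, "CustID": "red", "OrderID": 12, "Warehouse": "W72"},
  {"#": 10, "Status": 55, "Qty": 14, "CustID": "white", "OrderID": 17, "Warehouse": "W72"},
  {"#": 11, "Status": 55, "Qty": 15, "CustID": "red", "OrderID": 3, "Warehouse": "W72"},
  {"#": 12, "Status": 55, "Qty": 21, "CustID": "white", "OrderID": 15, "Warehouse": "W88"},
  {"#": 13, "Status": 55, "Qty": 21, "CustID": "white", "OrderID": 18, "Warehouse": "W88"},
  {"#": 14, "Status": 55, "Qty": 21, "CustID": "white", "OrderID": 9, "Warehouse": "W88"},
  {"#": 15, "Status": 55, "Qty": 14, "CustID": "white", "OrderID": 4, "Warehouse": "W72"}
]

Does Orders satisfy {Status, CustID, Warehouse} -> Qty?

Yes

(Status=55, CustID=white, Warehouse=W88): rows 1, 2, 12, 13, 14 → Qty = 21, 21, 21, 21, 21 ✓
(Status=55, CustID=white, Warehouse=W72): rows 3, 4, 5, 7, 10, 15 → Qty = 14, 14, 14, 14, 14, 14 ✓
(Status=55, CustID=red, Warehouse=W72): rows 6, 8, 9, 11 → Qty = 15, 15, 15, 15 ✓
Every {Status, CustID, Warehouse} value is associated with a single Qty value, so {Status, CustID, Warehouse} -> Qty holds.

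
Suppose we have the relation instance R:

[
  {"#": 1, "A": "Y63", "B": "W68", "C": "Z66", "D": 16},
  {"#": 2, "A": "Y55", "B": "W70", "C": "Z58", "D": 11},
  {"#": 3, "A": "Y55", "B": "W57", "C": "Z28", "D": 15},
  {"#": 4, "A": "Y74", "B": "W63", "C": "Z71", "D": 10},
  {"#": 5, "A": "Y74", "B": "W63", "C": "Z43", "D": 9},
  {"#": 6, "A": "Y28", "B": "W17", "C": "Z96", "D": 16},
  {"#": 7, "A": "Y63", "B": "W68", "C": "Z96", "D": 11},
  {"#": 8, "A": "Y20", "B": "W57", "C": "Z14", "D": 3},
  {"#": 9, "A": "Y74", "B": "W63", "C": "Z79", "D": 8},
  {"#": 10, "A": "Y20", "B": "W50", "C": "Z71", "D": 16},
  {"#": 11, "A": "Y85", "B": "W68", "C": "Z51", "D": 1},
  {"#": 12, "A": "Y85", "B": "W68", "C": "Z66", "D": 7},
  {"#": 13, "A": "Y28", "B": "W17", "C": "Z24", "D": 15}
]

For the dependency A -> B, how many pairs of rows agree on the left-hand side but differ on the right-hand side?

A=Y63: all 2 rows agree on B — 0 pairs.
A=Y55: violating pairs (2,3) — 1 pair.
A=Y74: all 3 rows agree on B — 0 pairs.
A=Y28: all 2 rows agree on B — 0 pairs.
A=Y20: violating pairs (8,10) — 1 pair.
A=Y85: all 2 rows agree on B — 0 pairs.

2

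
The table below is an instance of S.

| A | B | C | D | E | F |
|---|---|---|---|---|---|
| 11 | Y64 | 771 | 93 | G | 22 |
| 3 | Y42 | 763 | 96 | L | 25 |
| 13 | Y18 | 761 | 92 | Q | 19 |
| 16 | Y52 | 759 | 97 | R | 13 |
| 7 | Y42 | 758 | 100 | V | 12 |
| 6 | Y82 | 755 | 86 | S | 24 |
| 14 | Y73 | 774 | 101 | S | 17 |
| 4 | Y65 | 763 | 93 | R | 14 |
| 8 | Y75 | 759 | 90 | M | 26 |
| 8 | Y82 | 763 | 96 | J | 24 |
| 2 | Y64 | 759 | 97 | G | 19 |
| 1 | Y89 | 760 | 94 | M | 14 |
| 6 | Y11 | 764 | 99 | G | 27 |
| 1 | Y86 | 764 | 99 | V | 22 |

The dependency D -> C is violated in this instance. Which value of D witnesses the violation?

D=93: 2 rows → C takes values {771, 763} — violation
D=96: 2 rows → C = 763, 763 ✓
D=92: 1 row → C = 761 ✓
D=97: 2 rows → C = 759, 759 ✓
D=100: 1 row → C = 758 ✓
D=86: 1 row → C = 755 ✓
D=101: 1 row → C = 774 ✓
D=90: 1 row → C = 759 ✓
D=94: 1 row → C = 760 ✓
D=99: 2 rows → C = 764, 764 ✓
The only D value with inconsistent C is D=93.

93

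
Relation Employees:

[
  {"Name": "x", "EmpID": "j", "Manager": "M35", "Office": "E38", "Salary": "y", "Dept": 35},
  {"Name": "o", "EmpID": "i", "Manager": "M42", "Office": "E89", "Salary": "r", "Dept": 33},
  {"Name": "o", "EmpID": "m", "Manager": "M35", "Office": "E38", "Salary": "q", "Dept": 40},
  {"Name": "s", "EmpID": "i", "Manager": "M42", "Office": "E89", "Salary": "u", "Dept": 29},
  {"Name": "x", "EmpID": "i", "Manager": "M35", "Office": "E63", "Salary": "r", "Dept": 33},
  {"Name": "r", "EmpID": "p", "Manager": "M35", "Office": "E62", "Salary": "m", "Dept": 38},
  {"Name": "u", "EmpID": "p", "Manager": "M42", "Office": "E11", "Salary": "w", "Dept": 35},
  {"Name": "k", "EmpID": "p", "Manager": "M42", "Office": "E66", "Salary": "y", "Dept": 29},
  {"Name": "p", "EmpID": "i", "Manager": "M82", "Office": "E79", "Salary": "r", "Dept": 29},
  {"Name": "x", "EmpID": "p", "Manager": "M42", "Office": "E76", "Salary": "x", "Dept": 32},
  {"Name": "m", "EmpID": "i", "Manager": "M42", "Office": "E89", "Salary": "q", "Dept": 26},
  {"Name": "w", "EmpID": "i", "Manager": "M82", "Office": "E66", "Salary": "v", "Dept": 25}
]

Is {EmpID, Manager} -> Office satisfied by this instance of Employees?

No

(EmpID=j, Manager=M35): 1 row → Office = E38 ✓
(EmpID=i, Manager=M42): 3 rows → Office = E89, E89, E89 ✓
(EmpID=m, Manager=M35): 1 row → Office = E38 ✓
(EmpID=i, Manager=M35): 1 row → Office = E63 ✓
(EmpID=p, Manager=M35): 1 row → Office = E62 ✓
(EmpID=p, Manager=M42): 3 rows → Office takes values {E11, E66, E76} — violation
(EmpID=i, Manager=M82): 2 rows → Office takes values {E79, E66} — violation
Two rows agree on {EmpID, Manager} but differ on Office, so {EmpID, Manager} -> Office does not hold.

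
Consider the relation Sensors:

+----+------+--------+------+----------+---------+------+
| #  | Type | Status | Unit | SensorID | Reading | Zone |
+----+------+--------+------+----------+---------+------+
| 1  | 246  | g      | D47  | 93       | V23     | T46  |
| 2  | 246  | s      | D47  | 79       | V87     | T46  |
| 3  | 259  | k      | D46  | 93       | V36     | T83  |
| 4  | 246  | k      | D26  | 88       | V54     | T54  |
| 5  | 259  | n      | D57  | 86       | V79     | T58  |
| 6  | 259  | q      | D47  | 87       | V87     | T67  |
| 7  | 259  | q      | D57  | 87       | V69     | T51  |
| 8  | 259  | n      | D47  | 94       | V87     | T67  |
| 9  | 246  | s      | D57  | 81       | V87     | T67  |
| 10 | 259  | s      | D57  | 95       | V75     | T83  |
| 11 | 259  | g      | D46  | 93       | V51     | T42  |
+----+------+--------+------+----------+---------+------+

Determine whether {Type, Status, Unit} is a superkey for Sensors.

Yes

All 11 rows have distinct {Type, Status, Unit} values, so {Type, Status, Unit} → (all attributes) holds and {Type, Status, Unit} is a superkey.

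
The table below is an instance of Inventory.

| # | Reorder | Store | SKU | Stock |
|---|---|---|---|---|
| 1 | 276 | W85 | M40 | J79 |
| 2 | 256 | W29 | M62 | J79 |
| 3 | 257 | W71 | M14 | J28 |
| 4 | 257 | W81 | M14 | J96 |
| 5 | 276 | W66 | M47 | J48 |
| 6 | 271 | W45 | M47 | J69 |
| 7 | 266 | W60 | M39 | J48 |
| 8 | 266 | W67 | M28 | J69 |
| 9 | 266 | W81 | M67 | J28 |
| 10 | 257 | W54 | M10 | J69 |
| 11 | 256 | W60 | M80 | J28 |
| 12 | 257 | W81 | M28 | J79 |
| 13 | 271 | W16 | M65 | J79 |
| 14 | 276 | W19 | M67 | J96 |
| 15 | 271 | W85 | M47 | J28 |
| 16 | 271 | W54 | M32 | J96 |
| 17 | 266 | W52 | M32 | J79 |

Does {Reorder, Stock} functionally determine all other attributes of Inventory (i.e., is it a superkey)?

All 17 rows have distinct {Reorder, Stock} values, so {Reorder, Stock} → (all attributes) holds and {Reorder, Stock} is a superkey.

Yes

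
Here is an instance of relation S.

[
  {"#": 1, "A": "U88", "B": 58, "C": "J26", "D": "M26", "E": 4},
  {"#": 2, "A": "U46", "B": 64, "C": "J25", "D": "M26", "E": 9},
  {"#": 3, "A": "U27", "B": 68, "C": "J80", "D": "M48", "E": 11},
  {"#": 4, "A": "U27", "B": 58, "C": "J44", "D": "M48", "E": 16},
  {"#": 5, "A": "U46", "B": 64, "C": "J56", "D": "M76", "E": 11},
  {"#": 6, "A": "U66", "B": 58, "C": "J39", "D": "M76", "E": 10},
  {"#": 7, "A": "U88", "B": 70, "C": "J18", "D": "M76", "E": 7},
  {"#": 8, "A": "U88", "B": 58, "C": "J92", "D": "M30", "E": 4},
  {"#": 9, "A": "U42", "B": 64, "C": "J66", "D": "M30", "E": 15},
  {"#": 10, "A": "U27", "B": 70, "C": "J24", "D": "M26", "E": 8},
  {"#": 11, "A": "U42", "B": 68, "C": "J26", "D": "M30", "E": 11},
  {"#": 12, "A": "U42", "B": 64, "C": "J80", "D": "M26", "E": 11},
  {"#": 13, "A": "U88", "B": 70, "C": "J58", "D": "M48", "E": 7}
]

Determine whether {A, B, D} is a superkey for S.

All 13 rows have distinct {A, B, D} values, so {A, B, D} → (all attributes) holds and {A, B, D} is a superkey.

Yes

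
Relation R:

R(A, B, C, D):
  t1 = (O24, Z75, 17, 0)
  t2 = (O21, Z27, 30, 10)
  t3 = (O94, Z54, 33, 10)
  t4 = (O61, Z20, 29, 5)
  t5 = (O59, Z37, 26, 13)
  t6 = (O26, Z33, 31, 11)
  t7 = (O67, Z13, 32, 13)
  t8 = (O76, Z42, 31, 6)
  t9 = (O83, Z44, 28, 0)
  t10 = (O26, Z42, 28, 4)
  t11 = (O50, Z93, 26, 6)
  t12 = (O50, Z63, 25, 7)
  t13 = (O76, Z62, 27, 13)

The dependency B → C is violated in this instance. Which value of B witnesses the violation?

Z42

B=Z75: row 1 → C = 17 ✓
B=Z27: row 2 → C = 30 ✓
B=Z54: row 3 → C = 33 ✓
B=Z20: row 4 → C = 29 ✓
B=Z37: row 5 → C = 26 ✓
B=Z33: row 6 → C = 31 ✓
B=Z13: row 7 → C = 32 ✓
B=Z42: rows 8, 10 → C takes values {31, 28} — violation
B=Z44: row 9 → C = 28 ✓
B=Z93: row 11 → C = 26 ✓
B=Z63: row 12 → C = 25 ✓
B=Z62: row 13 → C = 27 ✓
The only B value with inconsistent C is B=Z42.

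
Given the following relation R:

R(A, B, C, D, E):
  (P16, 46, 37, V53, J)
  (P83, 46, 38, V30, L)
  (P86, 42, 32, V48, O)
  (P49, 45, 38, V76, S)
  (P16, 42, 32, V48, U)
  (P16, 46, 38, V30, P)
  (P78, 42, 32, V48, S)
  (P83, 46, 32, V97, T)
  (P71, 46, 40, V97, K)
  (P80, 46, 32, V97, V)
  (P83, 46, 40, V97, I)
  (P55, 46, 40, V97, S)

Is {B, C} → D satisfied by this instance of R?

(B=46, C=37): 1 row → D = V53 ✓
(B=46, C=38): 2 rows → D = V30, V30 ✓
(B=42, C=32): 3 rows → D = V48, V48, V48 ✓
(B=45, C=38): 1 row → D = V76 ✓
(B=46, C=32): 2 rows → D = V97, V97 ✓
(B=46, C=40): 3 rows → D = V97, V97, V97 ✓
Every {B, C} value is associated with a single D value, so {B, C} → D holds.

Yes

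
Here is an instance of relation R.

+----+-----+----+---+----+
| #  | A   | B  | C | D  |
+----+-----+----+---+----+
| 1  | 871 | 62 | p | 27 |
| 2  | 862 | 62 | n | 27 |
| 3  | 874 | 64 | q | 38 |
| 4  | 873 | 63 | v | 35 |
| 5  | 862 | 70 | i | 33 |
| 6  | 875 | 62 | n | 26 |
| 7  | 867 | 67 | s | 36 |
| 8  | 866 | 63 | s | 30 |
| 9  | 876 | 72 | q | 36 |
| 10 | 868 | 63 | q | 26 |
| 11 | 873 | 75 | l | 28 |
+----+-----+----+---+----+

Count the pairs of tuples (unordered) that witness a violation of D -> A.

3

D=27: violating pairs (1,2) — 1 pair.
D=26: violating pairs (6,10) — 1 pair.
D=36: violating pairs (7,9) — 1 pair.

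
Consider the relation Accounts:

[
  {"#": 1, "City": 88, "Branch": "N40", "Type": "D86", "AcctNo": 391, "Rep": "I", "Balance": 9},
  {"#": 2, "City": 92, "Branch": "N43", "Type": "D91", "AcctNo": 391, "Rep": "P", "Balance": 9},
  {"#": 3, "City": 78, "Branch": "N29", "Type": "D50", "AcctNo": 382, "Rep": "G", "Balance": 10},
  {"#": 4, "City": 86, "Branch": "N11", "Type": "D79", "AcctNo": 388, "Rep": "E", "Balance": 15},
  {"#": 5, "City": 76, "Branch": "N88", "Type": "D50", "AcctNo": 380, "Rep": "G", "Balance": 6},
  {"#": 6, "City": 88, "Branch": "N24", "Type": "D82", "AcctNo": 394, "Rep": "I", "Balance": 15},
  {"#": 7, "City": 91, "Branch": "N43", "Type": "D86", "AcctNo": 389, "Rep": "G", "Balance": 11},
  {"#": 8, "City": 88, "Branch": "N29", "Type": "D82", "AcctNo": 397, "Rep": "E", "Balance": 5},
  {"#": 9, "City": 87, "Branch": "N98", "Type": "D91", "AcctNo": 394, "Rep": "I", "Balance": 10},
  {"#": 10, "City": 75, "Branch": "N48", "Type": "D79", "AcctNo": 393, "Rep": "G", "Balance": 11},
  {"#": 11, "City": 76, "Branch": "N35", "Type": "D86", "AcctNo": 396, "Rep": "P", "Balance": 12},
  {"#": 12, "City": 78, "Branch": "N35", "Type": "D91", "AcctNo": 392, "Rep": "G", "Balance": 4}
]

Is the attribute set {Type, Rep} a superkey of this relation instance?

Rows 3 and 5 have the same {Type, Rep} value (Type=D50, Rep=G) but are distinct tuples, so {Type, Rep} does not determine every attribute — not a superkey.

No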